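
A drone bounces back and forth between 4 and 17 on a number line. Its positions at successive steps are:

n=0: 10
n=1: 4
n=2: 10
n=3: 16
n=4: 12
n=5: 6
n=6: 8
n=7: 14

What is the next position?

14

The value reflects between 4 and 17, moving 6 per step.
  step 8: 14 → 14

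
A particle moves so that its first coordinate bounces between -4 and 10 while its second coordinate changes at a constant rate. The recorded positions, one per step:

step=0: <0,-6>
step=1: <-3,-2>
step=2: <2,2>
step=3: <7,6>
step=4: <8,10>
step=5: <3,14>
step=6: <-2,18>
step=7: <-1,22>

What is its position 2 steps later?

<9,30>

The first coordinate travels 5 per step and bounces off the walls at -4 and 10.
  step 8: -1 → 4
  step 9: 4 → 9
The second coordinate changes by +4 each step: at step 9 it is 30.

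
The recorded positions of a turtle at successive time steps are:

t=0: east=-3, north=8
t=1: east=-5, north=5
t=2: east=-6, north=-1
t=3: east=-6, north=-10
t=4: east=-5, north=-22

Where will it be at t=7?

Taking differences between consecutive positions: (-2, -3), (-1, -6), (+0, -9), (+1, -12). These grow by (+1, -3) each step.
step 5: east=-5, north=-22 + (+2, -15) → east=-3, north=-37
step 6: east=-3, north=-37 + (+3, -18) → east=0, north=-55
step 7: east=0, north=-55 + (+4, -21) → east=4, north=-76

east=4, north=-76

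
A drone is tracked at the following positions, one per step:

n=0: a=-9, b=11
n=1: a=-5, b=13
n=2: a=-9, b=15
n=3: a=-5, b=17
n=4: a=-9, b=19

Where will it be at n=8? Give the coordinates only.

The a coordinate repeats the cycle [-9, -5] with period 2; step 8 mod 2 = 0, giving -9.
The b coordinate changes by +2 each step, so at step 8 it is 11 + 8·(2) = 27.

a=-9, b=27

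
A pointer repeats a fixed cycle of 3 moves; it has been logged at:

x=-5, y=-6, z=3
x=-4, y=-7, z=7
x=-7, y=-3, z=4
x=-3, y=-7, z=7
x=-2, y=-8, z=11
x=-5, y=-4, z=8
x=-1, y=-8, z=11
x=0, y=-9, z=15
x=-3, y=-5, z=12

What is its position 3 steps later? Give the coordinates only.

The moves between consecutive positions are (+1,-1,+4), (-3,+4,-3), (+4,-4,+3), (+1,-1,+4), (-3,+4,-3), (+4,-4,+3), (+1,-1,+4), (-3,+4,-3); they repeat the 3-cycle [(+1,-1,+4), (-3,+4,-3), (+4,-4,+3)].
step 9: apply (+4,-4,+3) → x=1, y=-9, z=15
step 10: apply (+1,-1,+4) → x=2, y=-10, z=19
step 11: apply (-3,+4,-3) → x=-1, y=-6, z=16

x=-1, y=-6, z=16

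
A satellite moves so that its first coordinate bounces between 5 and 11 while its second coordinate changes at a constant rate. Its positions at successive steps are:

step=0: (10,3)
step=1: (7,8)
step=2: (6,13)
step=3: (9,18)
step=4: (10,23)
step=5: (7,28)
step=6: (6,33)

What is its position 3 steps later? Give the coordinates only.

(7,48)

The first coordinate reflects between 5 and 11, moving 3 per step.
  step 7: 6 → 9
  step 8: 9 → 10
  step 9: 10 → 7
The second coordinate changes by +5 each step: at step 9 it is 48.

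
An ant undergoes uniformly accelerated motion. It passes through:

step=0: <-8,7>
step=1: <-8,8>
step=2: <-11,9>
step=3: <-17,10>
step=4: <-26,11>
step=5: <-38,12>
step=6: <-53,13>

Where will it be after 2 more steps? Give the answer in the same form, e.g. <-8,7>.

Taking differences between consecutive positions: <+0,+1>, <-3,+1>, <-6,+1>, <-9,+1>, <-12,+1>, <-15,+1>. These grow by <-3,+0> each step.
step 7: <-53,13> + <-18,+1> → <-71,14>
step 8: <-71,14> + <-21,+1> → <-92,15>

<-92,15>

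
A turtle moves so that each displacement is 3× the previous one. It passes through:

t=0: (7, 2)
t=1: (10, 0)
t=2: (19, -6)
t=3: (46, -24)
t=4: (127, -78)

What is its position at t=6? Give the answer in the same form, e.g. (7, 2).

Consecutive displacements (+3, -2), (+9, -6), (+27, -18), (+81, -54) scale by a factor of 3 each step.
step 5: (127, -78) + (+243, -162) → (370, -240)
step 6: (370, -240) + (+729, -486) → (1099, -726)

(1099, -726)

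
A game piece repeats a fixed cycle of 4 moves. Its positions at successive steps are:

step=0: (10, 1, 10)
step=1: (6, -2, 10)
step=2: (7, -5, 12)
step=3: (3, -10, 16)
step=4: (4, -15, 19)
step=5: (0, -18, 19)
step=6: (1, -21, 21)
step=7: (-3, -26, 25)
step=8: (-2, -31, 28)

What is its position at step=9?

(-6, -34, 28)

Step-to-step displacements: (-4, -3, +0), (+1, -3, +2), (-4, -5, +4), (+1, -5, +3), (-4, -3, +0), (+1, -3, +2), (-4, -5, +4), (+1, -5, +3) — a repeating cycle of length 4.
step 9: apply (-4, -3, +0) → (-6, -34, 28)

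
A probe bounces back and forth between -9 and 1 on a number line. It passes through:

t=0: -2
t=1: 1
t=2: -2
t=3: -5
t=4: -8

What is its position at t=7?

-1

The value reflects between -9 and 1, moving 3 per step.
  step 5: -8 → -7
  step 6: -7 → -4
  step 7: -4 → -1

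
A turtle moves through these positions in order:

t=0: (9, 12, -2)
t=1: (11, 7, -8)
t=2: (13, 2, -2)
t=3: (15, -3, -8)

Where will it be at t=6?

(21, -18, -2)

The first coordinate changes by +2 each step, so at step 6 it is 9 + 6·(2) = 21.
The second coordinate changes by -5 each step, so at step 6 it is 12 + 6·(-5) = -18.
The third coordinate repeats the cycle [-2, -8] with period 2; step 6 mod 2 = 0, giving -2.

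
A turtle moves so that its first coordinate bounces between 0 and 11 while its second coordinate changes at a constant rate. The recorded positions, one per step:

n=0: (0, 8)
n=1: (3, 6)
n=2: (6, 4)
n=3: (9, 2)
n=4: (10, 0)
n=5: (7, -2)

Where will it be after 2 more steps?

(1, -6)

The first coordinate travels 3 per step and bounces off the walls at 0 and 11.
  step 6: 7 → 4
  step 7: 4 → 1
The second coordinate changes by -2 each step: at step 7 it is -6.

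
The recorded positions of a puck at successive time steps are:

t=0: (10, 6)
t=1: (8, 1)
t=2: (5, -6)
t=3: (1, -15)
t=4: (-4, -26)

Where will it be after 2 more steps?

Taking differences between consecutive positions: (-2, -5), (-3, -7), (-4, -9), (-5, -11). These grow by (-1, -2) each step.
step 5: (-4, -26) + (-6, -13) → (-10, -39)
step 6: (-10, -39) + (-7, -15) → (-17, -54)

(-17, -54)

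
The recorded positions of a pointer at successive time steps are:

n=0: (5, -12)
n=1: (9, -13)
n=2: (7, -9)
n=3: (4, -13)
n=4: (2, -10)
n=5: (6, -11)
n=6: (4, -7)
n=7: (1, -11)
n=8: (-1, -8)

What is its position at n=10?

(1, -5)

The moves between consecutive positions are (+4, -1), (-2, +4), (-3, -4), (-2, +3), (+4, -1), (-2, +4), (-3, -4), (-2, +3); they repeat the 4-cycle [(+4, -1), (-2, +4), (-3, -4), (-2, +3)].
step 9: apply (+4, -1) → (3, -9)
step 10: apply (-2, +4) → (1, -5)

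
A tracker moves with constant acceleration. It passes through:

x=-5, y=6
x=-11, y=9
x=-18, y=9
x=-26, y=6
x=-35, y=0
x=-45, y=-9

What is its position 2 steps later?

x=-68, y=-36

Taking differences between consecutive positions: (-6, +3), (-7, +0), (-8, -3), (-9, -6), (-10, -9). These grow by (-1, -3) each step.
step 6: x=-45, y=-9 + (-11, -12) → x=-56, y=-21
step 7: x=-56, y=-21 + (-12, -15) → x=-68, y=-36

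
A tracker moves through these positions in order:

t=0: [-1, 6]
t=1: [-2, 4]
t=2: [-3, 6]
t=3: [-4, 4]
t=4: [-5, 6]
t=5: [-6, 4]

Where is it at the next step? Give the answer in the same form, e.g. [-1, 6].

The first coordinate changes by -1 each step, so at step 6 it is -1 + 6·(-1) = -7.
The second coordinate repeats the cycle [6, 4] with period 2; step 6 mod 2 = 0, giving 6.

[-7, 6]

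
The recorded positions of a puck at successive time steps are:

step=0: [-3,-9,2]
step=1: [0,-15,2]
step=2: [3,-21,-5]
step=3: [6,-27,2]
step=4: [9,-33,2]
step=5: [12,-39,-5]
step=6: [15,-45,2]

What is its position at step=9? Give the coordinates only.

[24,-63,2]

The first coordinate changes by +3 each step, so at step 9 it is -3 + 9·(3) = 24.
The second coordinate changes by -6 each step, so at step 9 it is -9 + 9·(-6) = -63.
The third coordinate repeats the cycle [2, 2, -5] with period 3; step 9 mod 3 = 0, giving 2.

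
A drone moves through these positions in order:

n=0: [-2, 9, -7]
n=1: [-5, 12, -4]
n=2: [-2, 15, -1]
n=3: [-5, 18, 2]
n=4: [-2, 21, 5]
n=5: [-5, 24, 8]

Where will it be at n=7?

[-5, 30, 14]

The first coordinate repeats the cycle [-2, -5] with period 2; step 7 mod 2 = 1, giving -5.
The second coordinate changes by +3 each step, so at step 7 it is 9 + 7·(3) = 30.
The third coordinate changes by +3 each step, so at step 7 it is -7 + 7·(3) = 14.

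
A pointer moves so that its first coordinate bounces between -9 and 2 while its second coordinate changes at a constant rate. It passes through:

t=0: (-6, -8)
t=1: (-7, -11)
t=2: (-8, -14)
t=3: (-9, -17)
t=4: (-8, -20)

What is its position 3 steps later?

The first coordinate reflects between -9 and 2, moving 1 per step.
  step 5: -8 → -7
  step 6: -7 → -6
  step 7: -6 → -5
The second coordinate changes by -3 each step: at step 7 it is -29.

(-5, -29)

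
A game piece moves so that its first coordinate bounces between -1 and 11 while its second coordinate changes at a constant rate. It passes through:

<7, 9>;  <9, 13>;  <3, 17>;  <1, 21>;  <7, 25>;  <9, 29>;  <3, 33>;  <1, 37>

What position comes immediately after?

<7, 41>

The first coordinate travels 6 per step and bounces off the walls at -1 and 11.
  step 8: 1 → 7
The second coordinate changes by +4 each step: at step 8 it is 41.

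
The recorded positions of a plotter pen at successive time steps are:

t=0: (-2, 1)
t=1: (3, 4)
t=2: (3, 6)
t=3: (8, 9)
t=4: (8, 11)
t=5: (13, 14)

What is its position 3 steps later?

Step-to-step displacements: (+5, +3), (+0, +2), (+5, +3), (+0, +2), (+5, +3) — a repeating cycle of length 2.
step 6: apply (+0, +2) → (13, 16)
step 7: apply (+5, +3) → (18, 19)
step 8: apply (+0, +2) → (18, 21)

(18, 21)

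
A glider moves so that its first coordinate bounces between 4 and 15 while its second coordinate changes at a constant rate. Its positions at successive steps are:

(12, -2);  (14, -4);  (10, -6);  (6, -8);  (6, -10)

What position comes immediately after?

(10, -12)

The first coordinate reflects between 4 and 15, moving 4 per step.
  step 5: 6 → 10
The second coordinate changes by -2 each step: at step 5 it is -12.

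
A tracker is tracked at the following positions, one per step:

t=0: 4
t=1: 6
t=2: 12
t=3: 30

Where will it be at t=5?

Step-to-step displacements: +2, +6, +18; each is 3× the previous.
step 4: 30 + 54 → 84
step 5: 84 + 162 → 246

246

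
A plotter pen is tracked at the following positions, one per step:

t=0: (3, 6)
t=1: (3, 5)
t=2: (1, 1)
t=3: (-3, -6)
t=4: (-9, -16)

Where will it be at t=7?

Taking differences between consecutive positions: (+0, -1), (-2, -4), (-4, -7), (-6, -10). These grow by (-2, -3) each step.
step 5: (-9, -16) + (-8, -13) → (-17, -29)
step 6: (-17, -29) + (-10, -16) → (-27, -45)
step 7: (-27, -45) + (-12, -19) → (-39, -64)

(-39, -64)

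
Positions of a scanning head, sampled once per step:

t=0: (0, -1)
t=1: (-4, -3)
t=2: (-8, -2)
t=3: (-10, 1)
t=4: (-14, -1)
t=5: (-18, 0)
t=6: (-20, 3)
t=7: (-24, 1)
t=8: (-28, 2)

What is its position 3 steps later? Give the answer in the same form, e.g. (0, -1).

(-38, 4)

Differencing gives (-4, -2), (-4, +1), (-2, +3), (-4, -2), (-4, +1), (-2, +3), (-4, -2), (-4, +1). This is the pattern (-4, -2), (-4, +1), (-2, +3) repeated.
step 9: apply (-2, +3) → (-30, 5)
step 10: apply (-4, -2) → (-34, 3)
step 11: apply (-4, +1) → (-38, 4)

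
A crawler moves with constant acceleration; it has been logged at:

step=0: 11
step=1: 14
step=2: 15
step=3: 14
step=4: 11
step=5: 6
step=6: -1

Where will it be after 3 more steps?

Taking differences between consecutive positions: +3, +1, -1, -3, -5, -7. These grow by -2 each step.
step 7: -1 − 9 → -10
step 8: -10 − 11 → -21
step 9: -21 − 13 → -34

-34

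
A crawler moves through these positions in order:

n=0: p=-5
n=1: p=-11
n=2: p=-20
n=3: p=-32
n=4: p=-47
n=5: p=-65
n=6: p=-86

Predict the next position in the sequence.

p=-110

Successive displacements: -6, -9, -12, -15, -18, -21 — each changes by -3.
step 7: -86 − 24 → p=-110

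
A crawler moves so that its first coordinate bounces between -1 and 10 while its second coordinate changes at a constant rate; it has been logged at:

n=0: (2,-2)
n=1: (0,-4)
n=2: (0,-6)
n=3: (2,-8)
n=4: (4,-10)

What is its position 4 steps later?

The first coordinate travels 2 per step and bounces off the walls at -1 and 10.
  step 5: 4 → 6
  step 6: 6 → 8
  step 7: 8 → 10
  step 8: 10 → 8
The second coordinate changes by -2 each step: at step 8 it is -18.

(8,-18)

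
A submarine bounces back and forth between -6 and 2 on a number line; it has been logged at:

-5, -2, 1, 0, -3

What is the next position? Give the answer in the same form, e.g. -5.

The value travels 3 per step and bounces off the walls at -6 and 2.
  step 5: -3 → -6

-6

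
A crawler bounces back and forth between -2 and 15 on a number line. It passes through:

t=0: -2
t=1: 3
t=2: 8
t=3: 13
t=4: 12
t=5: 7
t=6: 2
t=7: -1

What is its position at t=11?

The value travels 5 per step and bounces off the walls at -2 and 15.
  step 8: -1 → 4
  step 9: 4 → 9
  step 10: 9 → 14
  step 11: 14 → 11

11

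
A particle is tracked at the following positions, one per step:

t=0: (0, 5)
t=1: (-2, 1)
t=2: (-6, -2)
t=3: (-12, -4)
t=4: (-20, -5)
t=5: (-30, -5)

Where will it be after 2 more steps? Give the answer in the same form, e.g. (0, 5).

Successive displacements: (-2, -4), (-4, -3), (-6, -2), (-8, -1), (-10, +0) — each changes by (-2, +1).
step 6: (-30, -5) + (-12, +1) → (-42, -4)
step 7: (-42, -4) + (-14, +2) → (-56, -2)

(-56, -2)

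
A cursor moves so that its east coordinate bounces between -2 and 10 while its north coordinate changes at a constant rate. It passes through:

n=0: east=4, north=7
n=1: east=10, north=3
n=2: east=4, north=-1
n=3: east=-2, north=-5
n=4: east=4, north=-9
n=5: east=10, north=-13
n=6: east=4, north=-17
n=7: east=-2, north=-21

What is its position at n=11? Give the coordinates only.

east=-2, north=-37

The east coordinate travels 6 per step and bounces off the walls at -2 and 10.
  step 8: -2 → 4
  step 9: 4 → 10
  step 10: 10 → 4
  step 11: 4 → -2
The north coordinate changes by -4 each step: at step 11 it is -37.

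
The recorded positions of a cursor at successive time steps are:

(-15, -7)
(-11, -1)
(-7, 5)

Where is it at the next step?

(-3, 11)

The position changes by (+4, +6) every step.
step 3: (-7, 5) + (+4, +6) → (-3, 11)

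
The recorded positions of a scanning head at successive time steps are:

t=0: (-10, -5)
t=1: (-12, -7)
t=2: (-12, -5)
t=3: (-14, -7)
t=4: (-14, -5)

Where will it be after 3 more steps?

The moves between consecutive positions are (-2, -2), (+0, +2), (-2, -2), (+0, +2); they repeat the 2-cycle [(-2, -2), (+0, +2)].
step 5: apply (-2, -2) → (-16, -7)
step 6: apply (+0, +2) → (-16, -5)
step 7: apply (-2, -2) → (-18, -7)

(-18, -7)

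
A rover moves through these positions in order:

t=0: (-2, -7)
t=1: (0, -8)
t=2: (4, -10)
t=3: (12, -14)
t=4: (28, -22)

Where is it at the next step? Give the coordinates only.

The jumps are (+2, -1), (+4, -2), (+8, -4), (+16, -8) — a geometric progression with ratio 2.
step 5: (28, -22) + (+32, -16) → (60, -38)

(60, -38)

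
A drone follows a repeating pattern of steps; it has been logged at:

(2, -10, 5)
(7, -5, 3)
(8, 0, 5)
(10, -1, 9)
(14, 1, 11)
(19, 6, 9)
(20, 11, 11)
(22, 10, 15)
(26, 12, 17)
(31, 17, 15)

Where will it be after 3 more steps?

(38, 23, 23)

Step-to-step displacements: (+5, +5, -2), (+1, +5, +2), (+2, -1, +4), (+4, +2, +2), (+5, +5, -2), (+1, +5, +2), (+2, -1, +4), (+4, +2, +2), (+5, +5, -2) — a repeating cycle of length 4.
step 10: apply (+1, +5, +2) → (32, 22, 17)
step 11: apply (+2, -1, +4) → (34, 21, 21)
step 12: apply (+4, +2, +2) → (38, 23, 23)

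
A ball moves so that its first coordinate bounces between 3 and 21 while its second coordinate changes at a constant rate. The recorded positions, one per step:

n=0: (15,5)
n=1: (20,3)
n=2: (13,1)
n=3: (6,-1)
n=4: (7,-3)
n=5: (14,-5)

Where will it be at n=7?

(14,-9)

The first coordinate reflects between 3 and 21, moving 7 per step.
  step 6: 14 → 21
  step 7: 21 → 14
The second coordinate changes by -2 each step: at step 7 it is -9.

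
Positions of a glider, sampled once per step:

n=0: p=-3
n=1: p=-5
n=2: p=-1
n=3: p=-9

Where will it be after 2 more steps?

p=-25

The jumps are -2, +4, -8 — a geometric progression with ratio -2.
step 4: -9 + 16 → p=7
step 5: 7 − 32 → p=-25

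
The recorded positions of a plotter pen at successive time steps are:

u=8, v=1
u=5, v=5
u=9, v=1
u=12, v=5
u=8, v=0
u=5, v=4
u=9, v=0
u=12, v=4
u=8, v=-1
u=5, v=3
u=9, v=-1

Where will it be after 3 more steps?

The moves between consecutive positions are (-3, +4), (+4, -4), (+3, +4), (-4, -5), (-3, +4), (+4, -4), (+3, +4), (-4, -5), (-3, +4), (+4, -4); they repeat the 4-cycle [(-3, +4), (+4, -4), (+3, +4), (-4, -5)].
step 11: apply (+3, +4) → u=12, v=3
step 12: apply (-4, -5) → u=8, v=-2
step 13: apply (-3, +4) → u=5, v=2

u=5, v=2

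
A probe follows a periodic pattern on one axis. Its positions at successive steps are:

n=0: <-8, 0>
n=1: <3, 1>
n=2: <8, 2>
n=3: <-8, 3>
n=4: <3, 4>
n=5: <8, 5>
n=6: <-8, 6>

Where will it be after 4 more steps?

The first coordinate repeats the cycle [-8, 3, 8] with period 3; step 10 mod 3 = 1, giving 3.
The second coordinate changes by +1 each step, so at step 10 it is 0 + 10·(1) = 10.

<3, 10>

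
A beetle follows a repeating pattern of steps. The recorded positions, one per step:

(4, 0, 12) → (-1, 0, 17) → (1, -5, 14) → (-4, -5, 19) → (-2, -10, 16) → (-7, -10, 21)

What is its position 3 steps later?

(-8, -20, 20)

Differencing gives (-5, +0, +5), (+2, -5, -3), (-5, +0, +5), (+2, -5, -3), (-5, +0, +5). This is the pattern (-5, +0, +5), (+2, -5, -3) repeated.
step 6: apply (+2, -5, -3) → (-5, -15, 18)
step 7: apply (-5, +0, +5) → (-10, -15, 23)
step 8: apply (+2, -5, -3) → (-8, -20, 20)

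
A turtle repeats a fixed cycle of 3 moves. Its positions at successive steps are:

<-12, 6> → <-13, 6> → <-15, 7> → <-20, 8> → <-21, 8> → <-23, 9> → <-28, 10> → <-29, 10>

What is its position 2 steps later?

<-36, 12>

Differencing gives <-1, +0>, <-2, +1>, <-5, +1>, <-1, +0>, <-2, +1>, <-5, +1>, <-1, +0>. This is the pattern <-1, +0>, <-2, +1>, <-5, +1> repeated.
step 8: apply <-2, +1> → <-31, 11>
step 9: apply <-5, +1> → <-36, 12>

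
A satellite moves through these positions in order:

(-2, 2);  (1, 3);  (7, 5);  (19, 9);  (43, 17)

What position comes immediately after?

(91, 33)

Consecutive displacements (+3, +1), (+6, +2), (+12, +4), (+24, +8) scale by a factor of 2 each step.
step 5: (43, 17) + (+48, +16) → (91, 33)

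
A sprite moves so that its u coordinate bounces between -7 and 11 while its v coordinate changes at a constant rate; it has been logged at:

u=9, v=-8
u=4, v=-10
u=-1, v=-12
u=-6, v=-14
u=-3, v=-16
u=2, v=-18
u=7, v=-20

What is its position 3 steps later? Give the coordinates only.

u=0, v=-26

The u coordinate reflects between -7 and 11, moving 5 per step.
  step 7: 7 → 10
  step 8: 10 → 5
  step 9: 5 → 0
The v coordinate changes by -2 each step: at step 9 it is -26.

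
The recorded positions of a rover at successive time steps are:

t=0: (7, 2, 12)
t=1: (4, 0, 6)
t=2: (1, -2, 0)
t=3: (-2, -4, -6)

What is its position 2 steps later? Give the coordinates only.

Constant displacement of (-3, -2, -6) per step.
step 4: (-2, -4, -6) + (-3, -2, -6) → (-5, -6, -12)
step 5: (-5, -6, -12) + (-3, -2, -6) → (-8, -8, -18)

(-8, -8, -18)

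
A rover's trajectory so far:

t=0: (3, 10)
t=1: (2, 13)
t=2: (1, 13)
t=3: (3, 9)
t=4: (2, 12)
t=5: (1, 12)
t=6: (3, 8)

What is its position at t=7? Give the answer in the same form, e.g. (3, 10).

Differencing gives (-1, +3), (-1, +0), (+2, -4), (-1, +3), (-1, +0), (+2, -4). This is the pattern (-1, +3), (-1, +0), (+2, -4) repeated.
step 7: apply (-1, +3) → (2, 11)

(2, 11)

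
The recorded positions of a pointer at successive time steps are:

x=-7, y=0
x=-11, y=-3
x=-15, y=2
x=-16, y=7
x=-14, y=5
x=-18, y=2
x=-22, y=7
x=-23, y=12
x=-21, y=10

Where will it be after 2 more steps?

Differencing gives (-4,-3), (-4,+5), (-1,+5), (+2,-2), (-4,-3), (-4,+5), (-1,+5), (+2,-2). This is the pattern (-4,-3), (-4,+5), (-1,+5), (+2,-2) repeated.
step 9: apply (-4,-3) → x=-25, y=7
step 10: apply (-4,+5) → x=-29, y=12

x=-29, y=12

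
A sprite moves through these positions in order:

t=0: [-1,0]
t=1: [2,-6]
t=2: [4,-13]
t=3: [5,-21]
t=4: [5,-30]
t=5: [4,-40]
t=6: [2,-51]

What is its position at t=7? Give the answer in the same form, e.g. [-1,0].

Taking differences between consecutive positions: [+3,-6], [+2,-7], [+1,-8], [+0,-9], [-1,-10], [-2,-11]. These grow by [-1,-1] each step.
step 7: [2,-51] + [-3,-12] → [-1,-63]

[-1,-63]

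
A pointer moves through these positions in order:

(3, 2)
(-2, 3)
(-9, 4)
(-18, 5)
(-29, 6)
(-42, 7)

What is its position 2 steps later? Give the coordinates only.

(-74, 9)

Successive displacements: (-5, +1), (-7, +1), (-9, +1), (-11, +1), (-13, +1) — each changes by (-2, +0).
step 6: (-42, 7) + (-15, +1) → (-57, 8)
step 7: (-57, 8) + (-17, +1) → (-74, 9)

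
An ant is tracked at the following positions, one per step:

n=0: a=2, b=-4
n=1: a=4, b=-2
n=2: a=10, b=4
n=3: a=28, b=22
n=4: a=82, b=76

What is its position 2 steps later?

The jumps are (+2,+2), (+6,+6), (+18,+18), (+54,+54) — a geometric progression with ratio 3.
step 5: a=82, b=76 + (+162,+162) → a=244, b=238
step 6: a=244, b=238 + (+486,+486) → a=730, b=724

a=730, b=724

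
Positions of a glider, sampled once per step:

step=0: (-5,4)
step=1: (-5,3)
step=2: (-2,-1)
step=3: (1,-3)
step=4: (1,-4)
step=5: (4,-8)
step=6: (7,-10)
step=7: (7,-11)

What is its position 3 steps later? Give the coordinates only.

The moves between consecutive positions are (+0,-1), (+3,-4), (+3,-2), (+0,-1), (+3,-4), (+3,-2), (+0,-1); they repeat the 3-cycle [(+0,-1), (+3,-4), (+3,-2)].
step 8: apply (+3,-4) → (10,-15)
step 9: apply (+3,-2) → (13,-17)
step 10: apply (+0,-1) → (13,-18)

(13,-18)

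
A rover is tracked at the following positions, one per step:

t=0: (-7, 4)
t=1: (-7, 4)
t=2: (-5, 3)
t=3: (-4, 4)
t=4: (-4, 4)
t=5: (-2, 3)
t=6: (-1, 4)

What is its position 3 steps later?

The moves between consecutive positions are (+0, +0), (+2, -1), (+1, +1), (+0, +0), (+2, -1), (+1, +1); they repeat the 3-cycle [(+0, +0), (+2, -1), (+1, +1)].
step 7: apply (+0, +0) → (-1, 4)
step 8: apply (+2, -1) → (1, 3)
step 9: apply (+1, +1) → (2, 4)

(2, 4)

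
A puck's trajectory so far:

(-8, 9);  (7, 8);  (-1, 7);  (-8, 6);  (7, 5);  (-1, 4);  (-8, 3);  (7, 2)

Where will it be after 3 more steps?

(7, -1)

The first coordinate repeats the cycle [-8, 7, -1] with period 3; step 10 mod 3 = 1, giving 7.
The second coordinate changes by -1 each step, so at step 10 it is 9 + 10·(-1) = -1.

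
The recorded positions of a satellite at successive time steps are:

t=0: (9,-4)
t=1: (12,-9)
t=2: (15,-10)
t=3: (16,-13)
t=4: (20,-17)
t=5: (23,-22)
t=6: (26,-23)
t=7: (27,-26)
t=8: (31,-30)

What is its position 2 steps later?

(37,-36)

Differencing gives (+3,-5), (+3,-1), (+1,-3), (+4,-4), (+3,-5), (+3,-1), (+1,-3), (+4,-4). This is the pattern (+3,-5), (+3,-1), (+1,-3), (+4,-4) repeated.
step 9: apply (+3,-5) → (34,-35)
step 10: apply (+3,-1) → (37,-36)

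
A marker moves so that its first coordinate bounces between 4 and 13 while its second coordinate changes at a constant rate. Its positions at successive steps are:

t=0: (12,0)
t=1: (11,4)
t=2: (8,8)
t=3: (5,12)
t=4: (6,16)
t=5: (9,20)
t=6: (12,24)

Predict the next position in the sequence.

The first coordinate reflects between 4 and 13, moving 3 per step.
  step 7: 12 → 11
The second coordinate changes by +4 each step: at step 7 it is 28.

(11,28)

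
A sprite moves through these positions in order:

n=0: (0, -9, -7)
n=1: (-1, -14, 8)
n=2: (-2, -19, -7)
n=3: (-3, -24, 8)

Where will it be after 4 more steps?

The first coordinate changes by -1 each step, so at step 7 it is 0 + 7·(-1) = -7.
The second coordinate changes by -5 each step, so at step 7 it is -9 + 7·(-5) = -44.
The third coordinate repeats the cycle [-7, 8] with period 2; step 7 mod 2 = 1, giving 8.

(-7, -44, 8)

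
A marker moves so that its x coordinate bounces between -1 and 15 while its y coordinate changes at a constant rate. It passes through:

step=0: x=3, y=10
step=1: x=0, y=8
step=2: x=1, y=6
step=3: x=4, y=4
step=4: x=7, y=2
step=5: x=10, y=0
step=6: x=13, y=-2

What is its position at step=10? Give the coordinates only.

The x coordinate travels 3 per step and bounces off the walls at -1 and 15.
  step 7: 13 → 14
  step 8: 14 → 11
  step 9: 11 → 8
  step 10: 8 → 5
The y coordinate changes by -2 each step: at step 10 it is -10.

x=5, y=-10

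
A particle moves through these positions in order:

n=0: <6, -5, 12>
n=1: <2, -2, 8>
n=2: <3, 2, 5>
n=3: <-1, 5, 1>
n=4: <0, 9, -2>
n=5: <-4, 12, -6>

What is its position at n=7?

<-7, 19, -13>

Differencing gives <-4, +3, -4>, <+1, +4, -3>, <-4, +3, -4>, <+1, +4, -3>, <-4, +3, -4>. This is the pattern <-4, +3, -4>, <+1, +4, -3> repeated.
step 6: apply <+1, +4, -3> → <-3, 16, -9>
step 7: apply <-4, +3, -4> → <-7, 19, -13>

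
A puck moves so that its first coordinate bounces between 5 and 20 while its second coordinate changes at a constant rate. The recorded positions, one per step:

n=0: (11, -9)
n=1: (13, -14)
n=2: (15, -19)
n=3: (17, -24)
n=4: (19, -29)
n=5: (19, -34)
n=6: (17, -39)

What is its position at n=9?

The first coordinate reflects between 5 and 20, moving 2 per step.
  step 7: 17 → 15
  step 8: 15 → 13
  step 9: 13 → 11
The second coordinate changes by -5 each step: at step 9 it is -54.

(11, -54)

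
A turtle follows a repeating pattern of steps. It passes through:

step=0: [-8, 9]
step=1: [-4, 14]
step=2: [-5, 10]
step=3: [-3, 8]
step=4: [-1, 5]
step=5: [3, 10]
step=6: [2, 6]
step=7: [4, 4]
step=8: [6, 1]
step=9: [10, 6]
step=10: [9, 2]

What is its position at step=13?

[17, 2]

Differencing gives [+4, +5], [-1, -4], [+2, -2], [+2, -3], [+4, +5], [-1, -4], [+2, -2], [+2, -3], [+4, +5], [-1, -4]. This is the pattern [+4, +5], [-1, -4], [+2, -2], [+2, -3] repeated.
step 11: apply [+2, -2] → [11, 0]
step 12: apply [+2, -3] → [13, -3]
step 13: apply [+4, +5] → [17, 2]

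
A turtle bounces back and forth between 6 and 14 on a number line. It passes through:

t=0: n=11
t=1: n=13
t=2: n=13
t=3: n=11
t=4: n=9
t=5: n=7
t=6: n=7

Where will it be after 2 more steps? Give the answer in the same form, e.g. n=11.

The value reflects between 6 and 14, moving 2 per step.
  step 7: 7 → 9
  step 8: 9 → 11

n=11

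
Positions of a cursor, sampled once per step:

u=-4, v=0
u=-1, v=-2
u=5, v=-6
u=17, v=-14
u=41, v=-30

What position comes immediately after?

u=89, v=-62

The jumps are (+3, -2), (+6, -4), (+12, -8), (+24, -16) — a geometric progression with ratio 2.
step 5: u=41, v=-30 + (+48, -32) → u=89, v=-62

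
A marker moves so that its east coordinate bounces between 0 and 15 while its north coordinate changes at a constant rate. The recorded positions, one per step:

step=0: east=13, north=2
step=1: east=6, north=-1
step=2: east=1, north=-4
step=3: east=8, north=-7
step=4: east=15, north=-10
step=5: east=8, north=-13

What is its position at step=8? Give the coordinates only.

The east coordinate reflects between 0 and 15, moving 7 per step.
  step 6: 8 → 1
  step 7: 1 → 6
  step 8: 6 → 13
The north coordinate changes by -3 each step: at step 8 it is -22.

east=13, north=-22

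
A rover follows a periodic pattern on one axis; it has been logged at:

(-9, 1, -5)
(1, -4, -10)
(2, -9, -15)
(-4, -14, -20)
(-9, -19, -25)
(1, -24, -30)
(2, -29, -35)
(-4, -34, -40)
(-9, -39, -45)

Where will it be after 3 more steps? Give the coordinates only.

First: cycles through -9, 1, 2, -4 every 4 steps. Step 11 lands at position 3 of the cycle → -4.
Second: linear, -5 per step → -54 at step 11.
Third: linear, -5 per step → -60 at step 11.

(-4, -54, -60)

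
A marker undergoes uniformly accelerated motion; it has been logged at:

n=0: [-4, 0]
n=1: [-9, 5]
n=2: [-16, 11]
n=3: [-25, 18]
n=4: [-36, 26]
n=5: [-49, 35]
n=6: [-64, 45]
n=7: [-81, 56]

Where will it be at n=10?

Successive displacements: [-5, +5], [-7, +6], [-9, +7], [-11, +8], [-13, +9], [-15, +10], [-17, +11] — each changes by [-2, +1].
step 8: [-81, 56] + [-19, +12] → [-100, 68]
step 9: [-100, 68] + [-21, +13] → [-121, 81]
step 10: [-121, 81] + [-23, +14] → [-144, 95]

[-144, 95]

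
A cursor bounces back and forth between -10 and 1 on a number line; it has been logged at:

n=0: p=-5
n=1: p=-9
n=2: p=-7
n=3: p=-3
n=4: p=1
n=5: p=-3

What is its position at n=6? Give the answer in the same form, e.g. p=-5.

The value travels 4 per step and bounces off the walls at -10 and 1.
  step 6: -3 → -7

p=-7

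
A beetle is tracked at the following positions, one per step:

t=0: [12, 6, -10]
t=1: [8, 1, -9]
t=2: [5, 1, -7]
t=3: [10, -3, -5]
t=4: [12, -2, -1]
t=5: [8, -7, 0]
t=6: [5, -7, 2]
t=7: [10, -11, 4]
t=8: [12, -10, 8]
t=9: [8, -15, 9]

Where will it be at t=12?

[12, -18, 17]

Differencing gives [-4, -5, +1], [-3, +0, +2], [+5, -4, +2], [+2, +1, +4], [-4, -5, +1], [-3, +0, +2], [+5, -4, +2], [+2, +1, +4], [-4, -5, +1]. This is the pattern [-4, -5, +1], [-3, +0, +2], [+5, -4, +2], [+2, +1, +4] repeated.
step 10: apply [-3, +0, +2] → [5, -15, 11]
step 11: apply [+5, -4, +2] → [10, -19, 13]
step 12: apply [+2, +1, +4] → [12, -18, 17]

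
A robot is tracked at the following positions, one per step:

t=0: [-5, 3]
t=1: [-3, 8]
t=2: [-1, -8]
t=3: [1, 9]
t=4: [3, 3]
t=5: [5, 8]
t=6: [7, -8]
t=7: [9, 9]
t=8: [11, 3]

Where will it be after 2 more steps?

The first coordinate changes by +2 each step, so at step 10 it is -5 + 10·(2) = 15.
The second coordinate repeats the cycle [3, 8, -8, 9] with period 4; step 10 mod 4 = 2, giving -8.

[15, -8]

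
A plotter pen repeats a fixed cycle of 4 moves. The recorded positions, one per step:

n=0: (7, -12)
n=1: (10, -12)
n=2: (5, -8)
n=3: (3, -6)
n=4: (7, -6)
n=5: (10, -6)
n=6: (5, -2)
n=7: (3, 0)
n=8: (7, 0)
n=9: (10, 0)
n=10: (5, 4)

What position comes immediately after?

The moves between consecutive positions are (+3, +0), (-5, +4), (-2, +2), (+4, +0), (+3, +0), (-5, +4), (-2, +2), (+4, +0), (+3, +0), (-5, +4); they repeat the 4-cycle [(+3, +0), (-5, +4), (-2, +2), (+4, +0)].
step 11: apply (-2, +2) → (3, 6)

(3, 6)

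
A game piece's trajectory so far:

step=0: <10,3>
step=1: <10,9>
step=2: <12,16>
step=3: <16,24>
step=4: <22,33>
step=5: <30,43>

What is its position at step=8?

First differences are <+0,+6>, <+2,+7>, <+4,+8>, <+6,+9>, <+8,+10>; their common second difference is <+2,+1> (constant acceleration).
step 6: <30,43> + <+10,+11> → <40,54>
step 7: <40,54> + <+12,+12> → <52,66>
step 8: <52,66> + <+14,+13> → <66,79>

<66,79>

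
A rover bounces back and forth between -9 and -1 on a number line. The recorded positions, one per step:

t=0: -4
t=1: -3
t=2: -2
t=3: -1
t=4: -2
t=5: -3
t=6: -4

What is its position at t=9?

-7

The value travels 1 per step and bounces off the walls at -9 and -1.
  step 7: -4 → -5
  step 8: -5 → -6
  step 9: -6 → -7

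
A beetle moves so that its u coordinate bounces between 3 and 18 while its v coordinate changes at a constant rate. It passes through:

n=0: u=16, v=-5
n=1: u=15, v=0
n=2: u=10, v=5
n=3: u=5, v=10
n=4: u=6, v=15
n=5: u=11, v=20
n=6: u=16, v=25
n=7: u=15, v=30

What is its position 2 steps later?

The u coordinate reflects between 3 and 18, moving 5 per step.
  step 8: 15 → 10
  step 9: 10 → 5
The v coordinate changes by +5 each step: at step 9 it is 40.

u=5, v=40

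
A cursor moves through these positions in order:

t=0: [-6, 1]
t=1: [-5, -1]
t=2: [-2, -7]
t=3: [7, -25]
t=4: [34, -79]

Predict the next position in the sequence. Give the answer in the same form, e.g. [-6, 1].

The jumps are [+1, -2], [+3, -6], [+9, -18], [+27, -54] — a geometric progression with ratio 3.
step 5: [34, -79] + [+81, -162] → [115, -241]

[115, -241]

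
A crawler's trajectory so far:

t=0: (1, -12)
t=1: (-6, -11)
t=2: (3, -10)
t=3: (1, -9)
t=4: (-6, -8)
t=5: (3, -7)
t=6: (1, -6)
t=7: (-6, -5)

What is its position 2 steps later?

First: cycles through 1, -6, 3 every 3 steps. Step 9 lands at position 0 of the cycle → 1.
Second: linear, +1 per step → -3 at step 9.

(1, -3)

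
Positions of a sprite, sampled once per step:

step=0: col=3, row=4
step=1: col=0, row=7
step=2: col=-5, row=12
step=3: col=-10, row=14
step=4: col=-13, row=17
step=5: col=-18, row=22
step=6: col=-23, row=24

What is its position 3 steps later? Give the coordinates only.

Step-to-step displacements: (-3, +3), (-5, +5), (-5, +2), (-3, +3), (-5, +5), (-5, +2) — a repeating cycle of length 3.
step 7: apply (-3, +3) → col=-26, row=27
step 8: apply (-5, +5) → col=-31, row=32
step 9: apply (-5, +2) → col=-36, row=34

col=-36, row=34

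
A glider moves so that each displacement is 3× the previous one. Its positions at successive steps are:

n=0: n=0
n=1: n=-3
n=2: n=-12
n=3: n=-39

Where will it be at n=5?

n=-363

The jumps are -3, -9, -27 — a geometric progression with ratio 3.
step 4: -39 − 81 → n=-120
step 5: -120 − 243 → n=-363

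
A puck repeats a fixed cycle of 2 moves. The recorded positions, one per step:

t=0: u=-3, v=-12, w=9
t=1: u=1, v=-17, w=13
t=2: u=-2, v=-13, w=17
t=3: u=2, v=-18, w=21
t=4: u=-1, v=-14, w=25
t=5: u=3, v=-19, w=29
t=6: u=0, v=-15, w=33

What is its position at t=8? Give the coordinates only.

The moves between consecutive positions are (+4, -5, +4), (-3, +4, +4), (+4, -5, +4), (-3, +4, +4), (+4, -5, +4), (-3, +4, +4); they repeat the 2-cycle [(+4, -5, +4), (-3, +4, +4)].
step 7: apply (+4, -5, +4) → u=4, v=-20, w=37
step 8: apply (-3, +4, +4) → u=1, v=-16, w=41

u=1, v=-16, w=41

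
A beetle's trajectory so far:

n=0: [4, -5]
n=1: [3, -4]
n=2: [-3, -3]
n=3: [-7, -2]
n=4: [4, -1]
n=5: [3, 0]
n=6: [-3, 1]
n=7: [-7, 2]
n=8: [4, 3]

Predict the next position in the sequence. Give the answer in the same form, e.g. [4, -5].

First: cycles through 4, 3, -3, -7 every 4 steps. Step 9 lands at position 1 of the cycle → 3.
Second: linear, +1 per step → 4 at step 9.

[3, 4]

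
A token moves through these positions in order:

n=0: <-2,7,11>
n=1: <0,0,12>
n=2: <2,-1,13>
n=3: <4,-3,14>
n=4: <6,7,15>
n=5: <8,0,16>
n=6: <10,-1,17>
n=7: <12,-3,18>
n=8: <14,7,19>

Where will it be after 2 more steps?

<18,-1,21>

The first coordinate changes by +2 each step, so at step 10 it is -2 + 10·(2) = 18.
The second coordinate repeats the cycle [7, 0, -1, -3] with period 4; step 10 mod 4 = 2, giving -1.
The third coordinate changes by +1 each step, so at step 10 it is 11 + 10·(1) = 21.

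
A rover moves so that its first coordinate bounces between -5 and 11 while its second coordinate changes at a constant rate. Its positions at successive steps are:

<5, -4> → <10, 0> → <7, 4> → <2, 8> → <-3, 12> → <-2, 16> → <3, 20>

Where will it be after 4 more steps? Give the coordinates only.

The first coordinate travels 5 per step and bounces off the walls at -5 and 11.
  step 7: 3 → 8
  step 8: 8 → 9
  step 9: 9 → 4
  step 10: 4 → -1
The second coordinate changes by +4 each step: at step 10 it is 36.

<-1, 36>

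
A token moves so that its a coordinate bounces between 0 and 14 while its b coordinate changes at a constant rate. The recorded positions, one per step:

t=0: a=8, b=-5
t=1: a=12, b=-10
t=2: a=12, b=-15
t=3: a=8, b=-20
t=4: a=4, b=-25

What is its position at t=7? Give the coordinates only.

The a coordinate travels 4 per step and bounces off the walls at 0 and 14.
  step 5: 4 → 0
  step 6: 0 → 4
  step 7: 4 → 8
The b coordinate changes by -5 each step: at step 7 it is -40.

a=8, b=-40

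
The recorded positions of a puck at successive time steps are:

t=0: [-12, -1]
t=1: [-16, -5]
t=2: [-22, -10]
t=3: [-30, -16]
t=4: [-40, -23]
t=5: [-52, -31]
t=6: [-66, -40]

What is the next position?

[-82, -50]

Taking differences between consecutive positions: [-4, -4], [-6, -5], [-8, -6], [-10, -7], [-12, -8], [-14, -9]. These grow by [-2, -1] each step.
step 7: [-66, -40] + [-16, -10] → [-82, -50]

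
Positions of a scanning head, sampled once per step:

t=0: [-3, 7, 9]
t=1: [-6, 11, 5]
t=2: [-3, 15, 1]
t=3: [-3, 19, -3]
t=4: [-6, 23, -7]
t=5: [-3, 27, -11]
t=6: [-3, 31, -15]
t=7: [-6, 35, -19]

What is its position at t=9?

First: cycles through -3, -6, -3 every 3 steps. Step 9 lands at position 0 of the cycle → -3.
Second: linear, +4 per step → 43 at step 9.
Third: linear, -4 per step → -27 at step 9.

[-3, 43, -27]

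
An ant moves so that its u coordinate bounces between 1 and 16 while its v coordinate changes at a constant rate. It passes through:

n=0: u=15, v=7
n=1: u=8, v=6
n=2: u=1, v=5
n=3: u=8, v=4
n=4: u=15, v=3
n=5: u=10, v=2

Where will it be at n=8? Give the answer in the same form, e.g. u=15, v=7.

u=13, v=-1

The u coordinate reflects between 1 and 16, moving 7 per step.
  step 6: 10 → 3
  step 7: 3 → 6
  step 8: 6 → 13
The v coordinate changes by -1 each step: at step 8 it is -1.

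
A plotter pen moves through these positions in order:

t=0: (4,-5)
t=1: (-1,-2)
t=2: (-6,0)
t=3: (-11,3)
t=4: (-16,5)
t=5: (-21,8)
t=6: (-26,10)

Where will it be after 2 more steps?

(-36,15)

The moves between consecutive positions are (-5,+3), (-5,+2), (-5,+3), (-5,+2), (-5,+3), (-5,+2); they repeat the 2-cycle [(-5,+3), (-5,+2)].
step 7: apply (-5,+3) → (-31,13)
step 8: apply (-5,+2) → (-36,15)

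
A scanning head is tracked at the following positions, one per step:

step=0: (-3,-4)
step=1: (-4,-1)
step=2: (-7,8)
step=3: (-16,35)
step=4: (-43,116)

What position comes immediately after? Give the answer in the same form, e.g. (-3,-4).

(-124,359)

Consecutive displacements (-1,+3), (-3,+9), (-9,+27), (-27,+81) scale by a factor of 3 each step.
step 5: (-43,116) + (-81,+243) → (-124,359)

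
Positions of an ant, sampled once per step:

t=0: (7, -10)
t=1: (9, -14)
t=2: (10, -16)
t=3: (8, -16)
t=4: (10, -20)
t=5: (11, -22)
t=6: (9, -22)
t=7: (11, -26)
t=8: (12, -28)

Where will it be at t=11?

The moves between consecutive positions are (+2, -4), (+1, -2), (-2, +0), (+2, -4), (+1, -2), (-2, +0), (+2, -4), (+1, -2); they repeat the 3-cycle [(+2, -4), (+1, -2), (-2, +0)].
step 9: apply (-2, +0) → (10, -28)
step 10: apply (+2, -4) → (12, -32)
step 11: apply (+1, -2) → (13, -34)

(13, -34)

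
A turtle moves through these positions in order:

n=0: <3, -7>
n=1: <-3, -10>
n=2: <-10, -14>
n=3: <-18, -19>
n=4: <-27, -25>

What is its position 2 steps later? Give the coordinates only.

Successive displacements: <-6, -3>, <-7, -4>, <-8, -5>, <-9, -6> — each changes by <-1, -1>.
step 5: <-27, -25> + <-10, -7> → <-37, -32>
step 6: <-37, -32> + <-11, -8> → <-48, -40>

<-48, -40>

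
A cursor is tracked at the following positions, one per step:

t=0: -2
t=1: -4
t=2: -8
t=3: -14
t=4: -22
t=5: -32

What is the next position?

-44

First differences are -2, -4, -6, -8, -10; their common second difference is -2 (constant acceleration).
step 6: -32 − 12 → -44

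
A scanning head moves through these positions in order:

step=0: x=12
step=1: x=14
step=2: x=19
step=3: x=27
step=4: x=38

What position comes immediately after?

Taking differences between consecutive positions: +2, +5, +8, +11. These grow by +3 each step.
step 5: 38 + 14 → x=52

x=52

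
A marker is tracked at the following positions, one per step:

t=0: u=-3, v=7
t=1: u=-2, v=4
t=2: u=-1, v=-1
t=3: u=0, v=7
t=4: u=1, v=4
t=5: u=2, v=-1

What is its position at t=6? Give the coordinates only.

u=3, v=7

U: linear, +1 per step → 3 at step 6.
V: cycles through 7, 4, -1 every 3 steps. Step 6 lands at position 0 of the cycle → 7.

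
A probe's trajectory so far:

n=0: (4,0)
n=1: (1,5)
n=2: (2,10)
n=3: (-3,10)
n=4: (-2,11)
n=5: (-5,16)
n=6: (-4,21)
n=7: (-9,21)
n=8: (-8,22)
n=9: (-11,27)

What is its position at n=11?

The moves between consecutive positions are (-3,+5), (+1,+5), (-5,+0), (+1,+1), (-3,+5), (+1,+5), (-5,+0), (+1,+1), (-3,+5); they repeat the 4-cycle [(-3,+5), (+1,+5), (-5,+0), (+1,+1)].
step 10: apply (+1,+5) → (-10,32)
step 11: apply (-5,+0) → (-15,32)

(-15,32)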